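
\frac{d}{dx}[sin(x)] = cos(x)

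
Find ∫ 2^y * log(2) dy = 2^y + C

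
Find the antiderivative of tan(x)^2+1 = tan(x) + C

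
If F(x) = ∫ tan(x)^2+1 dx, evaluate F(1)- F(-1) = 2*tan(1)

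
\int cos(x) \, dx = sin(x) + C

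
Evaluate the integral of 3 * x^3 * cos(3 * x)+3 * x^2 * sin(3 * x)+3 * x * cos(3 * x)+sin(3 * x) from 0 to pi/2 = -pi^3/8 - pi/2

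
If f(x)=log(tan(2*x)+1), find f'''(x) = 16*(tan(2*x)^6 + 3*tan(2*x)^5 + 4*tan(2*x)^4 + 2*tan(2*x)^3 + 5*tan(2*x)^2 - tan(2*x) + 2)/(tan(2*x) + 1)^3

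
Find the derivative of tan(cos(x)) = -sin(x)/cos(cos(x))^2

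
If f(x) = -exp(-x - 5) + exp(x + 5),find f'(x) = (exp(2*x + 10) + 1)*exp(-x - 5)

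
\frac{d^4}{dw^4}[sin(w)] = sin(w)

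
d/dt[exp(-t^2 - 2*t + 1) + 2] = (-2*t - 2)*exp(-t^2 - 2*t + 1)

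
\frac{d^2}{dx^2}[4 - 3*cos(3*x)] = 27*cos(3*x)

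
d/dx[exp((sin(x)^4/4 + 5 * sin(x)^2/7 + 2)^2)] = (49*sin(x)^6 + 210*sin(x)^4 + 592*sin(x)^2 + 560)*exp(4)*exp(20*sin(x)^2/7)*exp(74*sin(x)^4/49)*exp(5*sin(x)^6/14)*exp(sin(x)^8/16)*sin(x)*cos(x)/98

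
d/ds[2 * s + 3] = 2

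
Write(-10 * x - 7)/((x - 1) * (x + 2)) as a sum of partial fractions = -13/(3*(x + 2)) - 17/(3*(x - 1))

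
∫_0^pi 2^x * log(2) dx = -1 + 2^pi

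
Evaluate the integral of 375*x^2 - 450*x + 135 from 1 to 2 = 335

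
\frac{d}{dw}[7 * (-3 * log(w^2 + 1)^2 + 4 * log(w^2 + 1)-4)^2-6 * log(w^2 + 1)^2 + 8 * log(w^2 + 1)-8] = (504*w*log(w^2 + 1)^3 - 1008*w*log(w^2 + 1)^2 + 1096*w*log(w^2 + 1) - 432*w)/(w^2 + 1)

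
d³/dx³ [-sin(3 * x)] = 27*cos(3*x)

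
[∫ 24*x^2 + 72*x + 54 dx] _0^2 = 316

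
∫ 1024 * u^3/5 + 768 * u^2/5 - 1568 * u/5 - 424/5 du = 256*u^4/5 + 256*u^3/5 - 784*u^2/5 - 424*u/5 + C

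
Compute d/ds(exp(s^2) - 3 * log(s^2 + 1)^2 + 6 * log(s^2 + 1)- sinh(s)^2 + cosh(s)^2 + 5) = (2*s^3*exp(s^2) + 2*s*exp(s^2) - 12*s*log(s^2 + 1) + 12*s)/(s^2 + 1)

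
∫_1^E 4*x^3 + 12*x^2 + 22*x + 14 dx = -34 + 6*E + 3*exp(2) + (-exp(2) - 2*E - 2)^2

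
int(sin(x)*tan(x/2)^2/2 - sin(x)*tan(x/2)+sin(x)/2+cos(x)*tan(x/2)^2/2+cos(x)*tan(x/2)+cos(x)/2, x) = sqrt(2)*sin(x + pi/4)*tan(x/2) + C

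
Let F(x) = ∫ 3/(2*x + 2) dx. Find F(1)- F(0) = log(8)/2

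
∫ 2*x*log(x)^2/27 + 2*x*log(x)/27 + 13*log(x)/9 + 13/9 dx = x*log(x) + (x*log(x) + 6)^2/27 + C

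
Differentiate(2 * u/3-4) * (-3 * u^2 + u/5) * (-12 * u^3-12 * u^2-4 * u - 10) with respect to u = 144*u^5 - 608*u^4 - 512*u^3 - 284*u^2/5 - 3544*u/15 + 8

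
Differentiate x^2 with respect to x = 2*x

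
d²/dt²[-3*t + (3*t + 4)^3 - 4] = 162*t + 216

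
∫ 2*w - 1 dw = w^2 - w + C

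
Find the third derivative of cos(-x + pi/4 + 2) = -cos(x - 2 + pi/4)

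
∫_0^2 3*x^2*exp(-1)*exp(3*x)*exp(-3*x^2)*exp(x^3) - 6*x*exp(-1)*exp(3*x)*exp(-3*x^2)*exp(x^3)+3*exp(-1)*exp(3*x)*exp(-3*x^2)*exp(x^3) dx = E - exp(-1)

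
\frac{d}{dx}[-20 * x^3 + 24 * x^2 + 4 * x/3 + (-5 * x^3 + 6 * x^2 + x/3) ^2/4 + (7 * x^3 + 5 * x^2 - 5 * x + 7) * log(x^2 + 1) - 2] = (675*x^7 - 1350*x^6 + 1263*x^5 + 378*x^4*log(x^2 + 1) - 2124*x^4 + 180*x^3*log(x^2 + 1) + 1633*x^3 + 288*x^2*log(x^2 + 1) - 1182*x^2 + 180*x*log(x^2 + 1) + 1117*x - 90*log(x^2 + 1) + 24)/(18*x^2 + 18)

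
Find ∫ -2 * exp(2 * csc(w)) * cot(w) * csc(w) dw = exp(2*csc(w)) + C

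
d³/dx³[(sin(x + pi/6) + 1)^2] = -4*sin(2*x + pi/3) - 2*cos(x + pi/6)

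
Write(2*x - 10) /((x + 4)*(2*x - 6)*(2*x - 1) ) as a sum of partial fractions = 2/(5*(2*x - 1)) - 1/(7*(x + 4)) - 2/(35*(x - 3))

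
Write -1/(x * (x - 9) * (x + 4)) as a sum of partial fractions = -1/(52*(x + 4)) - 1/(117*(x - 9)) + 1/(36*x)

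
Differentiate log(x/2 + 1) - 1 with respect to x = 1/(x + 2)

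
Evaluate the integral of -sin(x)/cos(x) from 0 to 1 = log(cos(1))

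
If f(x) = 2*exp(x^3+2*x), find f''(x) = 18*x^4*exp(x^3 + 2*x) + 24*x^2*exp(x^3 + 2*x) + 12*x*exp(x^3 + 2*x) + 8*exp(x^3 + 2*x)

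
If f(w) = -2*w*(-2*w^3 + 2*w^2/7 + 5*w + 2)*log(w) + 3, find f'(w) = 16*w^3*log(w) + 4*w^3 - 12*w^2*log(w)/7 - 4*w^2/7 - 20*w*log(w) - 10*w - 4*log(w) - 4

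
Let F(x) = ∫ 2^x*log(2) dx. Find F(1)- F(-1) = 3/2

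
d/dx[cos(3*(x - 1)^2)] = 6*(1 - x)*sin(3*(x^2 - 2*x + 1))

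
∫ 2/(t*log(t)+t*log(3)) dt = 2*log(log(3*t)) + C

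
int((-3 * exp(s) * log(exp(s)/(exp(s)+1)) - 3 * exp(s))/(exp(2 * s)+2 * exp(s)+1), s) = (-3*(s - log(exp(s) + 1))*exp(s) + 2*exp(s) + 2)/(exp(s) + 1) + C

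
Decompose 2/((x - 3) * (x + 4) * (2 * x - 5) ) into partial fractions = -8/(13*(2*x - 5)) + 2/(91*(x + 4)) + 2/(7*(x - 3))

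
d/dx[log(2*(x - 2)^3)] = 3/(x - 2)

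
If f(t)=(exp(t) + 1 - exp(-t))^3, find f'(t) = (3*exp(6*t) + 6*exp(5*t) - 6*exp(t) + 3)*exp(-3*t)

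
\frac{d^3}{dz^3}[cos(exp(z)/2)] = (exp(2*z)*sin(exp(z)/2) - 6*exp(z)*cos(exp(z)/2) - 4*sin(exp(z)/2))*exp(z)/8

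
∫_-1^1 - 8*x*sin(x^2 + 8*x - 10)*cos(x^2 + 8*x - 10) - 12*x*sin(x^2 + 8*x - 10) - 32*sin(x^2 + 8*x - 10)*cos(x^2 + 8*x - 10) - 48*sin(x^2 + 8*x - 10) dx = -2*sin(1)^2 - 6*cos(17) + 2*sin(17)^2 + 6*cos(1)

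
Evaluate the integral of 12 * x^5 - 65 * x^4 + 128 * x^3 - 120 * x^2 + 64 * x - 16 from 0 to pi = (-2 + pi)^3*(-pi^2 + 2*pi + 2*pi^3)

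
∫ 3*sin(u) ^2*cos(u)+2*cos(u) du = (sin(u)^2 + 2)*sin(u) + C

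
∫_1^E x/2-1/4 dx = -E/4 + exp(2)/4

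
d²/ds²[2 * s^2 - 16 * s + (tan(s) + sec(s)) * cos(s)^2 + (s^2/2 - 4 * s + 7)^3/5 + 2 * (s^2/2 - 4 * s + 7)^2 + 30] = 3*s^4/4 - 12*s^3 + 381*s^2/5 - 1128*s/5 - 2*sin(2*s) - cos(s) + 1299/5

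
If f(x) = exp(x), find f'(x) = exp(x)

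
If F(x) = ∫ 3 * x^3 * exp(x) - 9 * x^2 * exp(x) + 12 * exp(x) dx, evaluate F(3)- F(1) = 3*E + 3*exp(3)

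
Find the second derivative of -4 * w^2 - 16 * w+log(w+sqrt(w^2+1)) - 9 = (-32*w^6 - 32*w^5*sqrt(w^2 + 1) - 76*w^4 - 60*w^3*sqrt(w^2 + 1) - 51*w^2 - 25*w*sqrt(w^2 + 1) - 8)/(4*w^6 + 4*w^5*sqrt(w^2 + 1) + 9*w^4 + 7*w^3*sqrt(w^2 + 1) + 6*w^2 + 3*w*sqrt(w^2 + 1) + 1)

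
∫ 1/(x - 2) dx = log(x - 2) + C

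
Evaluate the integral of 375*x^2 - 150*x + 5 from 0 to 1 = 55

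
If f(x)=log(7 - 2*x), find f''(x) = -4/(4*x^2 - 28*x + 49)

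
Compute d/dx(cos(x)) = -sin(x)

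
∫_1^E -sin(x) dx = cos(E) - cos(1)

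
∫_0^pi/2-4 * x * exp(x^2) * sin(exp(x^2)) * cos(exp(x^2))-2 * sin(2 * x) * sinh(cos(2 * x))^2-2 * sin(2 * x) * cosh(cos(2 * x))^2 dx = -sinh(2) - cos(1)^2 + cos(exp(pi^2/4))^2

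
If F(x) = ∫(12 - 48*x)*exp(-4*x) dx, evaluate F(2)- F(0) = 24*exp(-8)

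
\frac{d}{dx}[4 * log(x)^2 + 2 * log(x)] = (8*log(x) + 2)/x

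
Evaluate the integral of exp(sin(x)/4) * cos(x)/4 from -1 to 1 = -exp(-sin(1)/4) + exp(sin(1)/4)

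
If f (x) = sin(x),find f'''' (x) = sin(x)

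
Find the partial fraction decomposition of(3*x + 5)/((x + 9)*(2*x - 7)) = 31/(25*(2*x - 7)) + 22/(25*(x + 9))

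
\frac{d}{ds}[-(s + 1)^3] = -3*s^2 - 6*s - 3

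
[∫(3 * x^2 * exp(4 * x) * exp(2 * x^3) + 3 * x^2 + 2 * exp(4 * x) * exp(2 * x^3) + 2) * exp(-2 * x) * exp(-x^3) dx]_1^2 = -exp(3) - exp(-12) + exp(-3) + exp(12)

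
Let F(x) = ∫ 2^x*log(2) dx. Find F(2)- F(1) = 2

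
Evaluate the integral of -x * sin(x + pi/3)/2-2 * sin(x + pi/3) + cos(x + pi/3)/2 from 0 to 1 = 5*cos(1 + pi/3)/2 - 1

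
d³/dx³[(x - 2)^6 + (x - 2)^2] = 120*x^3 - 720*x^2 + 1440*x - 960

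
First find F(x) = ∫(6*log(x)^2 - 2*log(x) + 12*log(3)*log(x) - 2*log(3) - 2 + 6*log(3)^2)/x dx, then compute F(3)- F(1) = -3*log(3)^2 - 2*log(3) + 14*log(3)^3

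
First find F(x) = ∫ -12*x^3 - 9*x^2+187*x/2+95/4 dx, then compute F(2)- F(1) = 98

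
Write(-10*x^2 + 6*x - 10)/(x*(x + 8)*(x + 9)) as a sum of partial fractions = -874/(9*(x + 9)) + 349/(4*(x + 8)) - 5/(36*x)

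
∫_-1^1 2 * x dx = 0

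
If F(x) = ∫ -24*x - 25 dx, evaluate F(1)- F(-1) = -50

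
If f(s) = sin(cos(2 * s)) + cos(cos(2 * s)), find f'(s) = 2*sin(2*s)*sin(cos(2*s)) - 2*sin(2*s)*cos(cos(2*s))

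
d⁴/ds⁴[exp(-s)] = exp(-s)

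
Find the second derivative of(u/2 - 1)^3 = 3*u/4 - 3/2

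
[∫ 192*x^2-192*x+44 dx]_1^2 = 204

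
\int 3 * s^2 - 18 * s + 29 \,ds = s^3 - 9*s^2 + 29*s + C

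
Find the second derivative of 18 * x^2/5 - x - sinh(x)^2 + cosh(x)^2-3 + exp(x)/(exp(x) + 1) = (36*exp(3*x) + 103*exp(2*x) + 113*exp(x) + 36)/(5*exp(3*x) + 15*exp(2*x) + 15*exp(x) + 5)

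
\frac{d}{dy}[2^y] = 2^y*log(2)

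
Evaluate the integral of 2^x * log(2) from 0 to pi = -1 + 2^pi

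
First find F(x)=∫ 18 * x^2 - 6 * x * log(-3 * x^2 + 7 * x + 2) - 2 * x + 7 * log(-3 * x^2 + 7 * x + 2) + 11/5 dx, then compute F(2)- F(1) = -6*log(6) + 8*log(2) + 216/5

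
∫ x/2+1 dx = x^2/4 + x + C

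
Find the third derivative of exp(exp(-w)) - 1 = (-3*exp(w + exp(-w)) - exp(2*w + exp(-w)) - exp(exp(-w)))*exp(-3*w)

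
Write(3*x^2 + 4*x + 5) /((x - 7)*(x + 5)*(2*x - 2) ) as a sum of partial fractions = 5/(12*(x + 5)) - 1/(6*(x - 1)) + 5/(4*(x - 7))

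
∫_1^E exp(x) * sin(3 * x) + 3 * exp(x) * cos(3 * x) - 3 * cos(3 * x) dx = (1 - E)*sin(3) + (-1 + exp(E))*sin(3*E)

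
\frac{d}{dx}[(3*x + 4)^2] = 18*x + 24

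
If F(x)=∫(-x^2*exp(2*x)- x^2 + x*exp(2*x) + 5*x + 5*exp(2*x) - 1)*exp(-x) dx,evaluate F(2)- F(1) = -4*E - 4*exp(-2) + 4*exp(-1) + 4*exp(2)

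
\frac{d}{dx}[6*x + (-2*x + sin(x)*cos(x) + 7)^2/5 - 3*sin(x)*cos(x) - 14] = 8*x*sin(x)^2/5 + 4*x/5 - 4*sin(x)^3*cos(x)/5 + 2*sin(x)^2/5 - 2*sin(x)*cos(x)/5 + 1/5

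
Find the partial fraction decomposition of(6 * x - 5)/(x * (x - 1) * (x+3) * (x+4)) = 29/(20*(x + 4)) - 23/(12*(x + 3)) + 1/(20*(x - 1)) + 5/(12*x)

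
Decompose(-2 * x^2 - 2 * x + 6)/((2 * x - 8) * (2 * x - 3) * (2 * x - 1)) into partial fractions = 9/(28*(2*x - 1)) + 3/(20*(2*x - 3)) - 17/(35*(x - 4))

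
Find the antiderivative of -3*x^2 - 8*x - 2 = -x^3 - 4*x^2 - 2*x + C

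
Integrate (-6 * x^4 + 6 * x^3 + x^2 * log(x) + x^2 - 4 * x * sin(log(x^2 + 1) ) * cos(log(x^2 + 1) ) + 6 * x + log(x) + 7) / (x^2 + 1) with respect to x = -2*x^3 + 3*x^2 + x*log(x) + 6*x + cos(log(x^2 + 1))^2 + C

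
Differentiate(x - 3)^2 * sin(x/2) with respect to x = x^2*cos(x/2)/2 + 2*x*sin(x/2) - 3*x*cos(x/2) - 6*sin(x/2) + 9*cos(x/2)/2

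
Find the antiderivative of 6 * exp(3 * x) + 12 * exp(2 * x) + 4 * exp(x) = 2*(exp(x) + 1)^3 - 2*exp(x) + C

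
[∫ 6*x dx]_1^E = -3 + 3*exp(2)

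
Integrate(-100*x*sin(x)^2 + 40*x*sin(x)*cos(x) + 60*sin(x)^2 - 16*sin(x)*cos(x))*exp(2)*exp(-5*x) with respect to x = (20*x - 8)*exp(2 - 5*x)*sin(x)^2 + C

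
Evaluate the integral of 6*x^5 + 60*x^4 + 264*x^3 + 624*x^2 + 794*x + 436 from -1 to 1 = 1312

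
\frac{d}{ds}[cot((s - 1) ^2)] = 2*(1 - s)/sin(s^2 - 2*s + 1)^2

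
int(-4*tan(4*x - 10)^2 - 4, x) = -tan(4*x - 10) + C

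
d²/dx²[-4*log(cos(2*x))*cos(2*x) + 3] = (16*log(cos(2*x))*cos(2*x)^2 - 16*sin(2*x)^2 + 16*cos(2*x)^2)/cos(2*x)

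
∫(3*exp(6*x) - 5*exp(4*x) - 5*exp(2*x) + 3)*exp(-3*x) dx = -10*sinh(x) + 2*sinh(3*x) + C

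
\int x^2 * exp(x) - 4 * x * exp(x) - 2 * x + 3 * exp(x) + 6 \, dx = (x - 3)^2*(exp(x) - 1) + C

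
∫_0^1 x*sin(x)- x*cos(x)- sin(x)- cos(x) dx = -sin(1) - cos(1)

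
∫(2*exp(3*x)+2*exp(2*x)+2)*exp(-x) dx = 2*(exp(x) + 2)*sinh(x) + C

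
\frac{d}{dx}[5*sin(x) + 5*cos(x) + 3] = -5*sin(x) + 5*cos(x)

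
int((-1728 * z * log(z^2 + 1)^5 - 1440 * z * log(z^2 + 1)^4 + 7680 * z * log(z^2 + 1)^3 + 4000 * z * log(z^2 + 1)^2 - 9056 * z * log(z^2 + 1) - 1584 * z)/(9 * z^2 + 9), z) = 8*(-54*log(z^2 + 1)^5 - 54*log(z^2 + 1)^4 + 360*log(z^2 + 1)^3 + 250*log(z^2 + 1)^2 - 849*log(z^2 + 1) - 297)*log(z^2 + 1)/27 + C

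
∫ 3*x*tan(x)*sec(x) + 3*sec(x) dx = 3*x*sec(x) + C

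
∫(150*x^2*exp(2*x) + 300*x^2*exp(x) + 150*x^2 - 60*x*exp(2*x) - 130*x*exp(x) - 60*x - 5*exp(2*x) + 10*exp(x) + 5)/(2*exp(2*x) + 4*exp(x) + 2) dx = 5*(2*(1 - x)*exp(x) + (exp(x) + 1)*(10*x^3 - 6*x^2 + x + 12))/(2*(exp(x) + 1)) + C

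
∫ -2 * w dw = -w^2 + C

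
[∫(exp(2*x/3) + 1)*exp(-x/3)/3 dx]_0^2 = -exp(-2/3) + exp(2/3)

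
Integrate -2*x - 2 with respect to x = -x^2 - 2*x + C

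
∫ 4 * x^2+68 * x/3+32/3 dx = 4*x^3/3 + 34*x^2/3 + 32*x/3 + C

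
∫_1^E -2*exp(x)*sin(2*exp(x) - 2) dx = cos(2 - 2*exp(E)) - cos(2 - 2*E)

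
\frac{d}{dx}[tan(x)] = cos(x)^(-2)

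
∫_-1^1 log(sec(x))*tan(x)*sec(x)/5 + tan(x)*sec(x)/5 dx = 0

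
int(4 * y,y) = 2*y^2 + C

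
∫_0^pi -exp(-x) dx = -1 + exp(-pi)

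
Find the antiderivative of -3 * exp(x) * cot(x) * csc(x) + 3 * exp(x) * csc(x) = 3*exp(x)*csc(x) + C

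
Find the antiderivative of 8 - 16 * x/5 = -8*x^2/5 + 8*x + C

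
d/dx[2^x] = 2^x*log(2)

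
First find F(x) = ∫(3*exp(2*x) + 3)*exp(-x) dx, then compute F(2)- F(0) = -3*exp(-2) + 3*exp(2)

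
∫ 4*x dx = 2*x^2 + C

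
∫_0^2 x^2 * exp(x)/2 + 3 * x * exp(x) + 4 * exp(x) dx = -2 + 8*exp(2)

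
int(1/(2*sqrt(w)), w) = sqrt(w) + C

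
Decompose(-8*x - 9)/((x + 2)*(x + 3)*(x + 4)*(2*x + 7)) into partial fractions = 152/(3*(2*x + 7)) - 23/(2*(x + 4)) - 15/(x + 3) + 7/(6*(x + 2))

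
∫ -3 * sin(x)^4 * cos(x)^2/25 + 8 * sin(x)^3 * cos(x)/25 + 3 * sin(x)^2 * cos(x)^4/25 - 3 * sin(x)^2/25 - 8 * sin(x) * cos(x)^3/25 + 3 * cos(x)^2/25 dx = sin(x)^3*cos(x)^3/25 + 3*sin(2*x)/50 + cos(4*x)/50 + C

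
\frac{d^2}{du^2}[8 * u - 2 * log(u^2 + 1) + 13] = (4*u^2 - 4)/(u^4 + 2*u^2 + 1)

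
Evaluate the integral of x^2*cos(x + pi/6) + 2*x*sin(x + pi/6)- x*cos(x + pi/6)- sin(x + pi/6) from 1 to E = (-E + exp(2))*sin(pi/6 + E)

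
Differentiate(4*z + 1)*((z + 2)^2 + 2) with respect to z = 12*z^2 + 34*z + 28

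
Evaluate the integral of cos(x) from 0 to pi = 0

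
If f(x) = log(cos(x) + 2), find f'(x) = -sin(x)/(cos(x) + 2)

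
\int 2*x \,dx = x^2 + C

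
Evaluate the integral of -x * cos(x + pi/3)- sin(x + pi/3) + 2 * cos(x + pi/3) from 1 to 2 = -sin(1 + pi/3)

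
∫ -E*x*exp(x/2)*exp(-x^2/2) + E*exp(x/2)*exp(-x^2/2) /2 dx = exp(-x^2/2 + x/2 + 1) + C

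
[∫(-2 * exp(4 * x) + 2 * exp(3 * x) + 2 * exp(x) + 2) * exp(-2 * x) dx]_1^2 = -(-exp(-2) + exp(2))^2 - 2*E - 2*exp(-2) + 2*exp(-1) + (E - exp(-1))^2 + 2*exp(2)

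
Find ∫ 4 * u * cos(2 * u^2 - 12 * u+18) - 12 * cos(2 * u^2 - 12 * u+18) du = sin(2*(u - 3)^2) + C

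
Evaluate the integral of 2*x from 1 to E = -1 + exp(2)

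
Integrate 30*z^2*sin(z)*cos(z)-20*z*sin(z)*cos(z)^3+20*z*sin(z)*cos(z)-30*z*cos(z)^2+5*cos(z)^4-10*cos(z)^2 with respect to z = 5*z*(-3*z + cos(z)^2 - 2)*cos(z)^2 + C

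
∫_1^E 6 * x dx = -3 + 3*exp(2)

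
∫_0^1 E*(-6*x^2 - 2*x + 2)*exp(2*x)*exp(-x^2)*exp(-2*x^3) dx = 1 - E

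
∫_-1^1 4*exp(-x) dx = -4*exp(-1) + 4*E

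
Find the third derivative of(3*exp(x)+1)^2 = 72*exp(2*x) + 6*exp(x)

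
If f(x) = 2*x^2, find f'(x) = 4*x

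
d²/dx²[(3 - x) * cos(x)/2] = x*cos(x)/2 + sin(x) - 3*cos(x)/2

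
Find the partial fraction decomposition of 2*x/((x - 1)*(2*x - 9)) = 18/(7*(2*x - 9)) - 2/(7*(x - 1))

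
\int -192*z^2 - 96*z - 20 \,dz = -64*z^3 - 48*z^2 - 20*z + C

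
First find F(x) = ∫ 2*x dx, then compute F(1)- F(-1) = 0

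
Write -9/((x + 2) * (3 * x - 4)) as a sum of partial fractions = -27/(10*(3*x - 4)) + 9/(10*(x + 2))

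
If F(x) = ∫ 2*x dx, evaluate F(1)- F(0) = 1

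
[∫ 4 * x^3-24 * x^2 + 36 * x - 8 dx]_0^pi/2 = -1 + (-3 + (-2 + pi/2)^2)^2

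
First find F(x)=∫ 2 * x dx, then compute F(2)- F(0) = 4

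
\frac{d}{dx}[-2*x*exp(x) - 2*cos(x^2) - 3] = -2*x*exp(x) + 4*x*sin(x^2) - 2*exp(x)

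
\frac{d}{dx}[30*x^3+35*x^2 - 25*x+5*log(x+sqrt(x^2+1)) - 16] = (90*x^4 + 90*x^3*sqrt(x^2 + 1) + 70*x^3 + 70*x^2*sqrt(x^2 + 1) + 65*x^2 - 25*x*sqrt(x^2 + 1) + 75*x + 5*sqrt(x^2 + 1) - 25)/(x^2 + x*sqrt(x^2 + 1) + 1)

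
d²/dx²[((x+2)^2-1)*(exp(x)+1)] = x^2*exp(x) + 8*x*exp(x) + 13*exp(x) + 2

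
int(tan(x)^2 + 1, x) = tan(x) + C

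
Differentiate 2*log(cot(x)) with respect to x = -4/sin(2*x)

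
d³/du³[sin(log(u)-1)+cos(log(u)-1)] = 2*(sin(log(u) - 1) + 2*cos(log(u) - 1))/u^3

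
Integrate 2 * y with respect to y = y^2 + C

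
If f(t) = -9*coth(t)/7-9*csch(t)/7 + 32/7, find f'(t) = 9*(cosh(t) + 1)/(7*sinh(t)^2)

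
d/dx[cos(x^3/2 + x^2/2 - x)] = (-3*x^2/2 - x + 1)*sin(x*(x^2/2 + x/2 - 1))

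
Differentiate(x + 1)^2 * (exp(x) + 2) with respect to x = x^2*exp(x) + 4*x*exp(x) + 4*x + 3*exp(x) + 4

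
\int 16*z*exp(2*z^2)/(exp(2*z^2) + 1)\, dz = 4*log(exp(2*z^2) + 1) + C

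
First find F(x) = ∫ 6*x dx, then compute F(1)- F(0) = 3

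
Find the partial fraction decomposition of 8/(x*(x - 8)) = 1/(x - 8) - 1/x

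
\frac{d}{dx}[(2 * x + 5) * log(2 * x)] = (2*x*log(x) + 2*x*log(2) + 2*x + 5)/x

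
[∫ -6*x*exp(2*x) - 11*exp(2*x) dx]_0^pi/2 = (-3*pi/2 - 4)*exp(pi) + 4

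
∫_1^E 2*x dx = -1 + exp(2)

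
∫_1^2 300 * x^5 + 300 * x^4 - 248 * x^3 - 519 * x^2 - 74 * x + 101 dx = 2859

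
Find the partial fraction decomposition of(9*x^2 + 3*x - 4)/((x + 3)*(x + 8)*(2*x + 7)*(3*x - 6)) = 766/(297*(2*x + 7)) - 274/(675*(x + 8)) - 68/(75*(x + 3)) + 19/(825*(x - 2))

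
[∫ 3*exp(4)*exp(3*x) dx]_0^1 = -exp(4) + exp(7)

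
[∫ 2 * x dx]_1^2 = 3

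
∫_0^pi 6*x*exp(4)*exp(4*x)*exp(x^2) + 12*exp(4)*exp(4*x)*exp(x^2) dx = -3*exp(4) + 3*exp((2 + pi)^2)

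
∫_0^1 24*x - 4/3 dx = 32/3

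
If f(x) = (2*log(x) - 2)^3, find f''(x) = (-24*log(x)^2 + 96*log(x) - 72)/x^2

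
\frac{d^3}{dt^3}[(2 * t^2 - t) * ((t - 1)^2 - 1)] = 48*t - 30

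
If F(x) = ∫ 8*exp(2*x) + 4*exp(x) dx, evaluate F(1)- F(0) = -9 + (1 + 2*E)^2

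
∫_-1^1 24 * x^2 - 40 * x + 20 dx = 56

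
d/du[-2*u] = -2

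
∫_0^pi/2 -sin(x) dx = -1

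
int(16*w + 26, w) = 8*w^2 + 26*w + C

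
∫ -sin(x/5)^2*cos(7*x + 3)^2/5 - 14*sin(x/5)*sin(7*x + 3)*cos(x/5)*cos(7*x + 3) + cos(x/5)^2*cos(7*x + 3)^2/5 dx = sin(x/5)*cos(x/5)*cos(7*x + 3)^2 + C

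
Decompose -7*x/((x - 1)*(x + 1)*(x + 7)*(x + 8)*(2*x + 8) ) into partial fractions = 1/(9*(x + 8)) - 49/(288*(x + 7)) + 7/(90*(x + 4)) - 1/(72*(x + 1)) - 7/(1440*(x - 1))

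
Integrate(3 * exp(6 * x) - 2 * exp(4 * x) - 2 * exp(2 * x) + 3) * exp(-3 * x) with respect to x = 8*sinh(x)^3 + 2*sinh(x) + C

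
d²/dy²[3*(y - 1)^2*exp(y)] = 3*y^2*exp(y) + 6*y*exp(y) - 3*exp(y)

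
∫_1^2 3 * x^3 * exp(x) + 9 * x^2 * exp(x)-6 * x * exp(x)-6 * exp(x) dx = 3*E + 12*exp(2)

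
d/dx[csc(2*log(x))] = -2*cot(2*log(x))*csc(2*log(x))/x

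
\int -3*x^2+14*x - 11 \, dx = -x^3 + 7*x^2 - 11*x + C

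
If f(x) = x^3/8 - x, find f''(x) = 3*x/4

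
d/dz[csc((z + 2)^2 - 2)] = -4*(z + 2)*cos(z^2 + 4*z + 2)/(1 - cos(2*z^2 + 8*z + 4))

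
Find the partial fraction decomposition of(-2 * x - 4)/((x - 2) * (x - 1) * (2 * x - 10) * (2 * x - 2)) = -19/(32*(x - 1)) - 3/(8*(x - 1)^2) + 2/(3*(x - 2)) - 7/(96*(x - 5))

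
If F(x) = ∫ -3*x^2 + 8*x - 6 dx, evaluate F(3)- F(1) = -6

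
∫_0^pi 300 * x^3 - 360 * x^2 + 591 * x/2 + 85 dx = -11*pi - 24 + 15*pi^2/4 + 6*(-4*pi - 2)^2 + 3*(-4*pi + 5*pi^2)^2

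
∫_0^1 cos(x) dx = sin(1)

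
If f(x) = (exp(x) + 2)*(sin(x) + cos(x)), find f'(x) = 2*exp(x)*cos(x) - 2*sin(x) + 2*cos(x)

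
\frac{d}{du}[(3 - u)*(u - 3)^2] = -3*u^2 + 18*u - 27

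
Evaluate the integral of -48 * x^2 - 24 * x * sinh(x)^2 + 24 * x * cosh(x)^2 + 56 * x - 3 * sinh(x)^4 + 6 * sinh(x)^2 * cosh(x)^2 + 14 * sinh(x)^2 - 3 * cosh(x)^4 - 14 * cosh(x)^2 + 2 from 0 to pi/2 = -pi*(-10*pi + 15/2 + 2*pi^2)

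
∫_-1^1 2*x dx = 0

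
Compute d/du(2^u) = 2^u*log(2)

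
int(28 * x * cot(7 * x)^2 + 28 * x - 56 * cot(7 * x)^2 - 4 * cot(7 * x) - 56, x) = (8 - 4*x)*cot(7*x) + C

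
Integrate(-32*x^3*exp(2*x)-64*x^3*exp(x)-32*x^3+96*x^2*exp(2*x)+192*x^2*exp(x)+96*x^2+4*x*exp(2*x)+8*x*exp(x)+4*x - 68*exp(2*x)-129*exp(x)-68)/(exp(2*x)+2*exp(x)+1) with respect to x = (-(exp(x) + 1)*(6*x^2 - 12*x + 2*(-2*x^2 + 4*x + 5)^2 - 11) + 7*exp(x))/(exp(x) + 1) + C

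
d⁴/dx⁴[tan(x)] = 24*tan(x)^5 + 40*tan(x)^3 + 16*tan(x)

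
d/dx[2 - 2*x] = -2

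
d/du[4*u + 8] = 4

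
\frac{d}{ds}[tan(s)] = cos(s)^(-2)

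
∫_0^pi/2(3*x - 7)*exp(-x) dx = -4 + (4 - 3*pi/2)*exp(-pi/2)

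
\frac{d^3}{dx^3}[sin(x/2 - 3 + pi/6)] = -cos(x/2 - 3 + pi/6)/8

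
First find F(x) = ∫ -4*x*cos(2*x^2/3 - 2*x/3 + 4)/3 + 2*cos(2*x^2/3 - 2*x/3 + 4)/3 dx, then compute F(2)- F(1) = sin(4) - sin(16/3)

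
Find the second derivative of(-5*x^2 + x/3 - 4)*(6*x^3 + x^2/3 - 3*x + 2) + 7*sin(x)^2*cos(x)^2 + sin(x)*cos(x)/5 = -600*x^3 + 4*x^2 - 160*x/3 + 28*(1 - cos(2*x))^2 - 2*sin(2*x)/5 + 56*cos(2*x) - 200/3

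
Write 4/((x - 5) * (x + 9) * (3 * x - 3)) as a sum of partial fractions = 1/(105*(x + 9)) - 1/(30*(x - 1)) + 1/(42*(x - 5))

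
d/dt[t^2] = 2*t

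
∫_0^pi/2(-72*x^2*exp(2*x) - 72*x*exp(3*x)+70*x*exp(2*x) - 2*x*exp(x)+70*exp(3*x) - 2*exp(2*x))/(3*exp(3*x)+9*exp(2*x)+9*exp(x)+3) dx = -3*(2 - pi)^2*exp(pi)/(1 + exp(pi/2))^2 + (2 - pi)*exp(pi/2)/(3*(1 + exp(pi/2))) + 8/3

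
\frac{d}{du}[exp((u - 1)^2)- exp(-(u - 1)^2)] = (2*u*exp(2*u^2 - 4*u + 2) + 2*u - 2*exp(2*u^2 - 4*u + 2) - 2)*exp(-u^2 + 2*u - 1)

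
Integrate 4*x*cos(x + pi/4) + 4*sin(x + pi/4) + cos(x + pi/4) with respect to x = (4*x + 1)*sin(x + pi/4) + C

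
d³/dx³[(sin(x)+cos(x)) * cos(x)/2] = -2*sqrt(2)*cos(2*x + pi/4)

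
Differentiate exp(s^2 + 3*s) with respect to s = 2*s*exp(s^2 + 3*s) + 3*exp(s^2 + 3*s)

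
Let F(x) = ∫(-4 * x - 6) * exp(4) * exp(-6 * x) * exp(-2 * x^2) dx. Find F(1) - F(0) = -exp(4) + exp(-4)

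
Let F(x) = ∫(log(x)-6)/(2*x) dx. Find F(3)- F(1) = -9 + (-3 + log(3)/2)^2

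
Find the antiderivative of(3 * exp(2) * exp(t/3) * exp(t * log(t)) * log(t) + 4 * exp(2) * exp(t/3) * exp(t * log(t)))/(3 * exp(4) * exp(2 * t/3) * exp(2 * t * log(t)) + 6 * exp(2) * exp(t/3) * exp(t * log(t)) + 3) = exp(t*log(t) + t/3 + 2)/(exp(t*log(t) + t/3 + 2) + 1) + C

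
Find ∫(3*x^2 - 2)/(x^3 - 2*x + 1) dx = log(x^3 - 2*x + 1) + C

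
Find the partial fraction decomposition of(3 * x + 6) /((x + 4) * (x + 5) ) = 9/(x + 5) - 6/(x + 4)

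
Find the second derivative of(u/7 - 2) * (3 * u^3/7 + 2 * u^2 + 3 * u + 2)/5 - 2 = 36*u^2/245 - 24*u/35 - 10/7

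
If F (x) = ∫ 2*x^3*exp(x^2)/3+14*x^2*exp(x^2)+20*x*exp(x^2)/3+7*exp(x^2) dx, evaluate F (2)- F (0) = -3 + 55*exp(4)/3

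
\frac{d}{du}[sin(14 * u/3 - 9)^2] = 14*sin(28*u/3 - 18)/3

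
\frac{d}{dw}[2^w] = 2^w*log(2)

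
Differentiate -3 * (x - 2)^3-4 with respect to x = -9*x^2 + 36*x - 36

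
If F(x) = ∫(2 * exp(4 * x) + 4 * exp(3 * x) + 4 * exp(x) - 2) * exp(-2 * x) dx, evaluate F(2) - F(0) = -4 + (-exp(-2) + 2 + exp(2))^2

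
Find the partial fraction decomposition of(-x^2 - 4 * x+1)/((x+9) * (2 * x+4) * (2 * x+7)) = -1/(6*(2*x + 7)) - 2/(7*(x + 9)) + 5/(42*(x + 2))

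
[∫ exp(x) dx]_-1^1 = E - exp(-1)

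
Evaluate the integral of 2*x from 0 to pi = pi^2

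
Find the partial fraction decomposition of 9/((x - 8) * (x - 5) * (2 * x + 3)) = 36/(247*(2*x + 3)) - 3/(13*(x - 5)) + 3/(19*(x - 8))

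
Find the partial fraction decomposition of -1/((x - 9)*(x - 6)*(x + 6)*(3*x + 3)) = 1/(2700*(x + 6)) - 1/(1050*(x + 1)) + 1/(756*(x - 6)) - 1/(1350*(x - 9))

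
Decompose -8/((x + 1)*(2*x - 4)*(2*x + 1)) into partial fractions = 16/(5*(2*x + 1)) - 4/(3*(x + 1)) - 4/(15*(x - 2))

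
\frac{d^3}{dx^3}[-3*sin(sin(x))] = 3*(-3*sin(x)*sin(sin(x)) + cos(x)^2*cos(sin(x)) + cos(sin(x)))*cos(x)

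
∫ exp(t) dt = exp(t) + C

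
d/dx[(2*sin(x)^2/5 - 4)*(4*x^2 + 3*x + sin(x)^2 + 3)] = 8*x^2*sin(2*x)/5 + 6*x*sin(2*x)/5 - 8*x*cos(2*x)/5 - 152*x/5 - 12*sin(2*x)/5 - sin(4*x)/5 - 3*cos(2*x)/5 - 57/5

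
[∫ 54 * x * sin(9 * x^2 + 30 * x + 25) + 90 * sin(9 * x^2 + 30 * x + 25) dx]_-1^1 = 3*cos(4) - 3*cos(64)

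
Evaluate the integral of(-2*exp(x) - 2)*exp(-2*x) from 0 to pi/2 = -4 + (exp(-pi/2) + 1)^2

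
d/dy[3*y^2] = 6*y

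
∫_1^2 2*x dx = 3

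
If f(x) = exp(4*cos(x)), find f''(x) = 4*(4*sin(x)^2 - cos(x))*exp(4*cos(x))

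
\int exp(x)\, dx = exp(x) + C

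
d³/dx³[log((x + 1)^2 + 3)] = (4*x^3 + 12*x^2 - 24*x - 32)/(x^6 + 6*x^5 + 24*x^4 + 56*x^3 + 96*x^2 + 96*x + 64)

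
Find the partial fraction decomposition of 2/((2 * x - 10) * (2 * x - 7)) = -2/(3*(2*x - 7)) + 1/(3*(x - 5))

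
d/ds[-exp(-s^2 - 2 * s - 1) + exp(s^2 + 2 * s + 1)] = (2*s*exp(2*s^2 + 4*s + 2) + 2*s + 2*exp(2*s^2 + 4*s + 2) + 2)*exp(-s^2 - 2*s - 1)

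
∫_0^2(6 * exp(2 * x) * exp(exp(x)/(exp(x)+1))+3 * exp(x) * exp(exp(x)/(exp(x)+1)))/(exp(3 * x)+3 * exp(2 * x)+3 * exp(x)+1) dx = -3*exp(1/2)/2 + 3*exp(exp(2)/(1 + exp(2)) + 2)/(1 + exp(2))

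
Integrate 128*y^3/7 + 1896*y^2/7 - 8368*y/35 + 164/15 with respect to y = 32*y^4/7 + 632*y^3/7 - 4184*y^2/35 + 164*y/15 + C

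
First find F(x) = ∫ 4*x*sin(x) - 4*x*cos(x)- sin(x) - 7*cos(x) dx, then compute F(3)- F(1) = sqrt(2)*(7*sin(pi/4 + 1) - 15*sin(pi/4 + 3))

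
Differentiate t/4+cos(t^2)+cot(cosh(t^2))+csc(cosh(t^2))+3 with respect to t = -2*t*sin(t^2) - 2*t*cos(cosh(t^2))*sinh(t^2)/sin(cosh(t^2))^2 - 2*t*sinh(t^2)/sin(cosh(t^2))^2 + 1/4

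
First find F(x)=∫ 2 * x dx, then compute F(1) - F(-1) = 0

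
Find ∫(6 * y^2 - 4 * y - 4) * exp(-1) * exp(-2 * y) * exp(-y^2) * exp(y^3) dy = 2*exp(y^3 - y^2 - 2*y - 1) + C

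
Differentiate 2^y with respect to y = 2^y*log(2)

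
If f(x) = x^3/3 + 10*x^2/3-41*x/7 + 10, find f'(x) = x^2 + 20*x/3 - 41/7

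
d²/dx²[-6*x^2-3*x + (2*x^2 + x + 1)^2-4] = 48*x^2 + 24*x - 2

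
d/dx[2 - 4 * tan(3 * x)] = -12/cos(3*x)^2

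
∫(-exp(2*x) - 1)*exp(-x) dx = -2*sinh(x) + C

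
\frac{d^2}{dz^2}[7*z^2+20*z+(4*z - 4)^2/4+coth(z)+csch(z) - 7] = (22*sinh(z)^3 + cosh(z)^2 + 2*cosh(z) + 1)/sinh(z)^3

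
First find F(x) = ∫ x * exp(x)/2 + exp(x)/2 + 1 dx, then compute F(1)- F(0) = 1 + E/2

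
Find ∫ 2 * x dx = x^2 + C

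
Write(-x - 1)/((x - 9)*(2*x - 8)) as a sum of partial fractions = 1/(2*(x - 4)) - 1/(x - 9)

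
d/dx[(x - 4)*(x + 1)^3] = 4*x^3 - 3*x^2 - 18*x - 11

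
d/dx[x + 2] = 1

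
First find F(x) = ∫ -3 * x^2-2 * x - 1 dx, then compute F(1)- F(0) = -3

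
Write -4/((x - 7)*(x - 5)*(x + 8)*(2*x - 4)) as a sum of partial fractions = 1/(975*(x + 8)) - 1/(75*(x - 2)) + 1/(39*(x - 5)) - 1/(75*(x - 7))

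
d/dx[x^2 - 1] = 2*x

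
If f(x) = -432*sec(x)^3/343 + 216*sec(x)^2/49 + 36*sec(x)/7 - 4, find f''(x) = 36*(-576*sin(x)^2/cos(x) + 101*cos(x) - 336*cos(2*x) - 49*cos(3*x) + 672)/(343*(cos(2*x) + 1)^2)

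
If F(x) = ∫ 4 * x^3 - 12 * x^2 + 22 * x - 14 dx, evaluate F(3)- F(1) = 36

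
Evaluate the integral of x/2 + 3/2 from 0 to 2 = 4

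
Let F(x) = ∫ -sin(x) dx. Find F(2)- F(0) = -1 + cos(2)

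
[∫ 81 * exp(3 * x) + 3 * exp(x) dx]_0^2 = -30 + 3*exp(2) + 27*exp(6)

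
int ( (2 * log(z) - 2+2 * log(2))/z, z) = (log(2*z) - 1)^2 + C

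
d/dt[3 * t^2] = 6*t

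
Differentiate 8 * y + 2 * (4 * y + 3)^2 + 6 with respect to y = 64*y + 56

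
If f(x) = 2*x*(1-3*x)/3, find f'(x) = 2/3 - 4*x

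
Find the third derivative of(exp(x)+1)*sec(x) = (2*exp(x)*sin(x)/cos(x) + 6*exp(x)*sin(x)/cos(x)^3 - 2*exp(x) + 6*exp(x)/cos(x)^2 - sin(x)/cos(x) + 6*sin(x)/cos(x)^3)/cos(x)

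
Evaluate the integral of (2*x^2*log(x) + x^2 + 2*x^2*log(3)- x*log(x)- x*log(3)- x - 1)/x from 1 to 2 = log(3) + log(6)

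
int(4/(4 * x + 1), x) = log(12*x + 3) + C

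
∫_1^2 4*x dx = 6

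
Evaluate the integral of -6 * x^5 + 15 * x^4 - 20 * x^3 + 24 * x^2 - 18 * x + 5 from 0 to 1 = 1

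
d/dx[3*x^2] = 6*x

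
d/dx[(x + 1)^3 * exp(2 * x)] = 2*x^3*exp(2*x) + 9*x^2*exp(2*x) + 12*x*exp(2*x) + 5*exp(2*x)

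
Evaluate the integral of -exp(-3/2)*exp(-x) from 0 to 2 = -exp(-3/2) + exp(-7/2)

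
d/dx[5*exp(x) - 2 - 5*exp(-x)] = (5*exp(2*x) + 5)*exp(-x)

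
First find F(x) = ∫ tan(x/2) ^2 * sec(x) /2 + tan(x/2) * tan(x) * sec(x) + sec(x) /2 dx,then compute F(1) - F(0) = tan(1/2)*sec(1)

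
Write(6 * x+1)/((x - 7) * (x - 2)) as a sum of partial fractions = -13/(5*(x - 2)) + 43/(5*(x - 7))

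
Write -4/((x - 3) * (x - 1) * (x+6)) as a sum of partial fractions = -4/(63*(x + 6)) + 2/(7*(x - 1)) - 2/(9*(x - 3))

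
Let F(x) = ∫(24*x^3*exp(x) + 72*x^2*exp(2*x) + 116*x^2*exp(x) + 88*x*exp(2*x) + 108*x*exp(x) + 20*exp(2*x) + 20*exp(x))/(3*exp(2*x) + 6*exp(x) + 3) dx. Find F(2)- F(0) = 136*exp(2)/(1 + exp(2))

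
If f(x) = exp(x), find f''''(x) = exp(x)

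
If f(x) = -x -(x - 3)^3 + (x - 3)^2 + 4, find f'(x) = -3*x^2 + 20*x - 34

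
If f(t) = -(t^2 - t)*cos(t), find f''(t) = t^2*cos(t) + 4*t*sin(t) - t*cos(t) - 2*sin(t) - 2*cos(t)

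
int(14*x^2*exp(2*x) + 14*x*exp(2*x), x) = 7*x^2*exp(2*x) + C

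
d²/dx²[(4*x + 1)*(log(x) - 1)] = (4*x - 1)/x^2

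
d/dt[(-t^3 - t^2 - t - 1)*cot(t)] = t^3/sin(t)^2 - 3*t^2/tan(t) + t^2/sin(t)^2 - 2*t/tan(t) + t/sin(t)^2 - 1/tan(t) + sin(t)^(-2)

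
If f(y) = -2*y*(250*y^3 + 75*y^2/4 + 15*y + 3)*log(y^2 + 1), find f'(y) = (-4000*y^5*log(y^2 + 1) - 2000*y^5 - 225*y^4*log(y^2 + 1) - 150*y^4 - 4120*y^3*log(y^2 + 1) - 120*y^3 - 237*y^2*log(y^2 + 1) - 24*y^2 - 120*y*log(y^2 + 1) - 12*log(y^2 + 1))/(2*y^2 + 2)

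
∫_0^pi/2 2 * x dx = pi^2/4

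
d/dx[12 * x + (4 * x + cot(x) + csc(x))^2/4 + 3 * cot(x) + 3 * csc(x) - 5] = -2*x*cot(x)^2 - 2*x*cot(x)*csc(x) + 6*x - cot(x)^3/2 - cot(x)^2*csc(x) - 3*cot(x)^2 - cot(x)*csc(x)^2/2 - 3*cot(x)*csc(x) + 3*cot(x)/2 + 3*csc(x)/2 + 9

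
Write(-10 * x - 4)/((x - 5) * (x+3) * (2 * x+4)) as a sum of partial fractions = 13/(8*(x + 3)) - 8/(7*(x + 2)) - 27/(56*(x - 5))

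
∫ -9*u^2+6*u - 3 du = -3*u^3 + 3*u^2 - 3*u + C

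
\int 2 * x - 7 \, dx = x^2 - 7*x + C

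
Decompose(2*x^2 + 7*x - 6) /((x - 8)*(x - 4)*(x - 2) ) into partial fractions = 4/(3*(x - 2)) - 27/(4*(x - 4)) + 89/(12*(x - 8))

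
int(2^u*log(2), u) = 2^u + C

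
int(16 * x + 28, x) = 8*x^2 + 28*x + C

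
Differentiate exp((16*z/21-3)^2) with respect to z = 512*z*exp(256*z^2/441 - 32*z/7 + 9)/441 - 32*exp(256*z^2/441 - 32*z/7 + 9)/7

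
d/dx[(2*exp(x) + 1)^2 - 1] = 8*exp(2*x) + 4*exp(x)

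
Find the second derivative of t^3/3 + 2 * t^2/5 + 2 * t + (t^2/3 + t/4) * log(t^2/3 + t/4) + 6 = (480*t^3 + 160*t^2*log(4*t^2 + 3*t) - 160*t^2*log(12) + 1032*t^2 + 120*t*log(4*t^2 + 3*t) - 120*t*log(12) + 504*t + 45)/(240*t^2 + 180*t)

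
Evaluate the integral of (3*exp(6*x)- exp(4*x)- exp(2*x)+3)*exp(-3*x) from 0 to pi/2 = -2*exp(-pi/2) + 2*exp(pi/2) + (-exp(-pi/2) + exp(pi/2))^3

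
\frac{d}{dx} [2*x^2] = 4*x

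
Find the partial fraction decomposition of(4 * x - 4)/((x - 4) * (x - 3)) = -8/(x - 3) + 12/(x - 4)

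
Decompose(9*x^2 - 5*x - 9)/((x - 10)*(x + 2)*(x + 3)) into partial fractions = 87/(13*(x + 3)) - 37/(12*(x + 2)) + 841/(156*(x - 10))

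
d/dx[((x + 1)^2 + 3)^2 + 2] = 4*x^3 + 12*x^2 + 24*x + 16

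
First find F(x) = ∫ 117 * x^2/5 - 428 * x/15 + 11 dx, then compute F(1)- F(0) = 68/15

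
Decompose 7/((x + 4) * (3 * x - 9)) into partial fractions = -1/(3*(x + 4)) + 1/(3*(x - 3))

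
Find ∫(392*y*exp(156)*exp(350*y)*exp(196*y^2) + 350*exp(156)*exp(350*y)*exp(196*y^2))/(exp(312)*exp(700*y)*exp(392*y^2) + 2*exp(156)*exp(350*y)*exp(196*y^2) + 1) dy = exp(14*y + 4*(7*y + 6)^2 + 12)/(exp(14*y + 4*(7*y + 6)^2 + 12) + 1) + C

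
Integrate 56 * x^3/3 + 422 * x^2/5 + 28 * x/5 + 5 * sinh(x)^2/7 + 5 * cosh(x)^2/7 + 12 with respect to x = 2*x*(x + 6)*(35*x^2 + x + 15)/15 + 5*sinh(2*x)/14 + C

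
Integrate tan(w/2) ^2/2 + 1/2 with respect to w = tan(w/2) + C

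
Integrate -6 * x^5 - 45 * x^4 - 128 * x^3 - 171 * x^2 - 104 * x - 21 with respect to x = -x^6 - 9*x^5 - 32*x^4 - 57*x^3 - 52*x^2 - 21*x + C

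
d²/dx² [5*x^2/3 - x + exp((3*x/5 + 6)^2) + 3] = 324*x^2*exp(9*x^2/25 + 36*x/5 + 36)/625 + 1296*x*exp(9*x^2/25 + 36*x/5 + 36)/125 + 1314*exp(9*x^2/25 + 36*x/5 + 36)/25 + 10/3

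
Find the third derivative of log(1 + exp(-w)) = (-exp(2*w) + exp(w))/(exp(3*w) + 3*exp(2*w) + 3*exp(w) + 1)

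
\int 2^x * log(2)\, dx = 2^x + C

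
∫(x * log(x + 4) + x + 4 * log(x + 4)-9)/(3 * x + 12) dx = (x - 9)*log(x + 4)/3 + C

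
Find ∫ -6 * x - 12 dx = -3*x^2 - 12*x + C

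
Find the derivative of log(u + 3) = 1/(u + 3)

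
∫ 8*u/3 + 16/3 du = 4*u^2/3 + 16*u/3 + C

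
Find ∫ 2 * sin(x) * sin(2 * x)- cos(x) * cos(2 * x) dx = -sin(x)*cos(2*x) + C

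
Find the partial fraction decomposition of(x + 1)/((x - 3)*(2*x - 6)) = 1/(2*(x - 3)) + 2/(x - 3)^2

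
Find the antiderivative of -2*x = -x^2 + C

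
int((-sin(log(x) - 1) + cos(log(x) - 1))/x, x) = sqrt(2)*cos(-log(x) + pi/4 + 1) + C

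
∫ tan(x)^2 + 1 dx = tan(x) + C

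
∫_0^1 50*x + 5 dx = 30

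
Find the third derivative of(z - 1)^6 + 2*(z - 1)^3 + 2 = 120*z^3 - 360*z^2 + 360*z - 108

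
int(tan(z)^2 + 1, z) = tan(z) + C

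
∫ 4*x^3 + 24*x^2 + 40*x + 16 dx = x^4 + 8*x^3 + 20*x^2 + 16*x + C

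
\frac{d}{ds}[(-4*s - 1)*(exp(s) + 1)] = -4*s*exp(s) - 5*exp(s) - 4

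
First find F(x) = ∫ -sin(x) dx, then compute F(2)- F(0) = -1 + cos(2)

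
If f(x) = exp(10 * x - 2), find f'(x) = 10*exp(10*x - 2)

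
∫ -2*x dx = -x^2 + C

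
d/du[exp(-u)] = -exp(-u)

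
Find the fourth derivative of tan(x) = 24*tan(x)^5 + 40*tan(x)^3 + 16*tan(x)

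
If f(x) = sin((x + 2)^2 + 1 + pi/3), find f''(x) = -4*x^2*sin(x^2 + 4*x + pi/3 + 5) - 16*x*sin(x^2 + 4*x + pi/3 + 5) - 16*sin(x^2 + 4*x + pi/3 + 5) + 2*cos(x^2 + 4*x + pi/3 + 5)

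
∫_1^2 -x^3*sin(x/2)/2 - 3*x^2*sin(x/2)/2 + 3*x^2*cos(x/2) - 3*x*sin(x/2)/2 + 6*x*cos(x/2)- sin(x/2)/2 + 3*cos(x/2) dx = -8*cos(1/2) + 27*cos(1)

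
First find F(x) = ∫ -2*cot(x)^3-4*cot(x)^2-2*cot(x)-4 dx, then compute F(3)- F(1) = -(cot(1) + 2)^2 + (cot(3) + 2)^2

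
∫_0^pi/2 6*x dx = 3*pi^2/4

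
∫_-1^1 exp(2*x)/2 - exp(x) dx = -(-1 + exp(-1)/2)^2 + (-1 + E/2)^2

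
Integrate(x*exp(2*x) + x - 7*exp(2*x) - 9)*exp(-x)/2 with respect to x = (x - 8)*sinh(x) + C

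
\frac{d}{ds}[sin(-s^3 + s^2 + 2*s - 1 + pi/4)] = -3*s^2*cos(-s^3 + s^2 + 2*s - 1 + pi/4) + 2*s*cos(-s^3 + s^2 + 2*s - 1 + pi/4) + 2*cos(-s^3 + s^2 + 2*s - 1 + pi/4)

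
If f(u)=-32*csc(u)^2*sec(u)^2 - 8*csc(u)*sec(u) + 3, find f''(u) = -16*sin(u)/cos(u)^3 - 192/cos(u)^4 - 16*cos(u)/sin(u)^3 - 192/sin(u)^4 + 1024/(1 - cos(4*u))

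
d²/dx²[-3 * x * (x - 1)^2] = 12 - 18*x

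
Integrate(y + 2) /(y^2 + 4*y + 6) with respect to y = log((y + 2)^2 + 2)/2 + C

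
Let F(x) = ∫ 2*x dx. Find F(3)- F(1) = 8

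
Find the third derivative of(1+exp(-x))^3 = (-3*exp(2*x) - 24*exp(x) - 27)*exp(-3*x)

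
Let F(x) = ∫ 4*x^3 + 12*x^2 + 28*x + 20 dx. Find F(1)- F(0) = 39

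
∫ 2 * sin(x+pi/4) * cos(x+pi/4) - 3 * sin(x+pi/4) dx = -(cos(x + pi/4) - 3)*cos(x + pi/4) + C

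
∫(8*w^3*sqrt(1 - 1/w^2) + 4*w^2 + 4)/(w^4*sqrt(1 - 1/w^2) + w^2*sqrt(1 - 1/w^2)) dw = 4*log(w^2 + 1) + 4*asec(w) + C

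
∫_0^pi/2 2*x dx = pi^2/4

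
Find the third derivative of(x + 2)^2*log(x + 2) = 2/(x + 2)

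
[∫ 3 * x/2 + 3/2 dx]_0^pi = -3/4 + 3*(1 + pi)^2/4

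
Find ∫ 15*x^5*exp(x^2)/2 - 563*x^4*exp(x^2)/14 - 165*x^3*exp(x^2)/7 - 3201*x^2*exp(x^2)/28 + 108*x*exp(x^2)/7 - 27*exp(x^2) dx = (105*x^4 - 563*x^3 - 540*x^2 - 756*x + 756)*exp(x^2)/28 + C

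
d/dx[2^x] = 2^x*log(2)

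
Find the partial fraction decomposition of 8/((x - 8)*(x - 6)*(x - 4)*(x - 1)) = -8/(105*(x - 1)) + 1/(3*(x - 4)) - 2/(5*(x - 6)) + 1/(7*(x - 8))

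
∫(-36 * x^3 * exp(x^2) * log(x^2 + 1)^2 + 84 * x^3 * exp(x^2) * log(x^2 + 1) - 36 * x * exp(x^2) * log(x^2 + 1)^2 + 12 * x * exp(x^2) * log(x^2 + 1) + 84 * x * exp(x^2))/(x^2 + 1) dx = 6*(7 - 3*log(x^2 + 1))*exp(x^2)*log(x^2 + 1) + C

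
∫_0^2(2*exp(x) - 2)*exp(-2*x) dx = (-1 + exp(-2))^2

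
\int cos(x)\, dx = sin(x) + C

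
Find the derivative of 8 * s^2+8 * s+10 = 16*s + 8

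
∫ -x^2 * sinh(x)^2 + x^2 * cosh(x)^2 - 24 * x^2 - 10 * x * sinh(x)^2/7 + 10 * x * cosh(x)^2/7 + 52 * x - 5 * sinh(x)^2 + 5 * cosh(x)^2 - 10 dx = -23*x^3/3 + 187*x^2/7 - 5*x + C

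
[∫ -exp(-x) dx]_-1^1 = -E + exp(-1)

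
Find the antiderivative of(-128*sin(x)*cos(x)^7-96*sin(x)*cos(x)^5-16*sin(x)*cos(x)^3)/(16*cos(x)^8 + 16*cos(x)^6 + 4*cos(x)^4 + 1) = log(4*(cos(2*x) + 2)^2*cos(x)^4 + 1) + C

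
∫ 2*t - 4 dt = t^2 - 4*t + C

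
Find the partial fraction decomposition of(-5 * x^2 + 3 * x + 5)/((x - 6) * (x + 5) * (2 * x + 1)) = -1/(13*(2*x + 1)) - 15/(11*(x + 5)) - 157/(143*(x - 6))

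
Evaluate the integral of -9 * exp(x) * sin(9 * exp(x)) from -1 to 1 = cos(9*E) - cos(9*exp(-1))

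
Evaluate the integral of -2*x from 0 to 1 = -1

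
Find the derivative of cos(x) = -sin(x)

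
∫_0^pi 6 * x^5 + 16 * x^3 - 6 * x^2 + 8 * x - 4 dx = -1 + (-1 + 2*pi + pi^3)^2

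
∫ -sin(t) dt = cos(t) + C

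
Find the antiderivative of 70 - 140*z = -70*z^2 + 70*z + C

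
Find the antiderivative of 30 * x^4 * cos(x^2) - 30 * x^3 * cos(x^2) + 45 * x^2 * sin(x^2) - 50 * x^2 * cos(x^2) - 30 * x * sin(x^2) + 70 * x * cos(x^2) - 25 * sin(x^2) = (15*x^3 - 15*x^2 - 25*x + 35)*sin(x^2) + C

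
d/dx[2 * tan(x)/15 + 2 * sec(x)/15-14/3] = 2*(sin(x) + 1)/(15*cos(x)^2)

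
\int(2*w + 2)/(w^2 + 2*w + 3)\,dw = log(3*(w + 1)^2 + 6) + C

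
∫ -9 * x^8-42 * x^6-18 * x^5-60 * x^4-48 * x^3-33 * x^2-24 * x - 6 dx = -x^9 - 6*x^7 - 3*x^6 - 12*x^5 - 12*x^4 - 11*x^3 - 12*x^2 - 6*x + C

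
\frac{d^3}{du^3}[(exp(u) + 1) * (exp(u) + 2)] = 8*exp(2*u) + 3*exp(u)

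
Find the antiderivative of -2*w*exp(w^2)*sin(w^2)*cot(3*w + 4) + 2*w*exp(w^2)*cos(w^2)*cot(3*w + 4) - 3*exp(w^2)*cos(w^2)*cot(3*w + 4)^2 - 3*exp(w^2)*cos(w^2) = exp(w^2)*cos(w^2)*cot(3*w + 4) + C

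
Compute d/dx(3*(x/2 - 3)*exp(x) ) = 3*x*exp(x)/2 - 15*exp(x)/2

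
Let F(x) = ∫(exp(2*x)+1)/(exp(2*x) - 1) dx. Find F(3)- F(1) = -log(-2*exp(-1) + 2*E) + log(-2*exp(-3) + 2*exp(3))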